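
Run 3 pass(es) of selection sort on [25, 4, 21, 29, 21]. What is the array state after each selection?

Pass 1: Select minimum 4 at index 1, swap -> [4, 25, 21, 29, 21]
Pass 2: Select minimum 21 at index 2, swap -> [4, 21, 25, 29, 21]
Pass 3: Select minimum 21 at index 4, swap -> [4, 21, 21, 29, 25]


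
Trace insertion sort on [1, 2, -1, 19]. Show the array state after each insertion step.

First element 1 is already 'sorted'
Insert 2: shifted 0 elements -> [1, 2, -1, 19]
Insert -1: shifted 2 elements -> [-1, 1, 2, 19]
Insert 19: shifted 0 elements -> [-1, 1, 2, 19]


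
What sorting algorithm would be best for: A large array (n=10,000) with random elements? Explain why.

Best choice: Quicksort or Mergesort
Reason: Both have O(n log n) average case; quicksort has lower constant factors


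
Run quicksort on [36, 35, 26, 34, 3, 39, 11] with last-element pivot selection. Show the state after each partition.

Partition 1: pivot=11 at index 1 -> [3, 11, 26, 34, 36, 39, 35]
Partition 2: pivot=35 at index 4 -> [3, 11, 26, 34, 35, 39, 36]
Partition 3: pivot=34 at index 3 -> [3, 11, 26, 34, 35, 39, 36]
Partition 4: pivot=36 at index 5 -> [3, 11, 26, 34, 35, 36, 39]


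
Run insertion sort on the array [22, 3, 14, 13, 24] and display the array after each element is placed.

First element 22 is already 'sorted'
Insert 3: shifted 1 elements -> [3, 22, 14, 13, 24]
Insert 14: shifted 1 elements -> [3, 14, 22, 13, 24]
Insert 13: shifted 2 elements -> [3, 13, 14, 22, 24]
Insert 24: shifted 0 elements -> [3, 13, 14, 22, 24]


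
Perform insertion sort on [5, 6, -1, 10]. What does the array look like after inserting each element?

First element 5 is already 'sorted'
Insert 6: shifted 0 elements -> [5, 6, -1, 10]
Insert -1: shifted 2 elements -> [-1, 5, 6, 10]
Insert 10: shifted 0 elements -> [-1, 5, 6, 10]


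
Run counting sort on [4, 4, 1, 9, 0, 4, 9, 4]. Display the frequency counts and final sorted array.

Count array: [1, 1, 0, 0, 4, 0, 0, 0, 0, 2]
(count[i] = number of elements equal to i)
Cumulative count: [1, 2, 2, 2, 6, 6, 6, 6, 6, 8]
Sorted: [0, 1, 4, 4, 4, 4, 9, 9]


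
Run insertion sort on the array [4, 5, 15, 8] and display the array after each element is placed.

First element 4 is already 'sorted'
Insert 5: shifted 0 elements -> [4, 5, 15, 8]
Insert 15: shifted 0 elements -> [4, 5, 15, 8]
Insert 8: shifted 1 elements -> [4, 5, 8, 15]


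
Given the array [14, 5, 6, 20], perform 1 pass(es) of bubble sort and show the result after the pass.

After pass 1: [5, 6, 14, 20] (2 swaps)
Total swaps: 2


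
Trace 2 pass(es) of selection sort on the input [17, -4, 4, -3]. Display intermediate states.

Pass 1: Select minimum -4 at index 1, swap -> [-4, 17, 4, -3]
Pass 2: Select minimum -3 at index 3, swap -> [-4, -3, 4, 17]


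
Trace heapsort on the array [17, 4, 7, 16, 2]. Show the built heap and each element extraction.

Build heap: [17, 16, 7, 4, 2]
Extract 17: [16, 4, 7, 2, 17]
Extract 16: [7, 4, 2, 16, 17]
Extract 7: [4, 2, 7, 16, 17]
Extract 4: [2, 4, 7, 16, 17]


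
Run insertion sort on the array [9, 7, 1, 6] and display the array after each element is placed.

First element 9 is already 'sorted'
Insert 7: shifted 1 elements -> [7, 9, 1, 6]
Insert 1: shifted 2 elements -> [1, 7, 9, 6]
Insert 6: shifted 2 elements -> [1, 6, 7, 9]


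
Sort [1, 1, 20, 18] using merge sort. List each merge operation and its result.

Divide and conquer:
  Merge [1] + [1] -> [1, 1]
  Merge [20] + [18] -> [18, 20]
  Merge [1, 1] + [18, 20] -> [1, 1, 18, 20]


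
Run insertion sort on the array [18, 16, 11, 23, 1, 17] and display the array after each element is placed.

First element 18 is already 'sorted'
Insert 16: shifted 1 elements -> [16, 18, 11, 23, 1, 17]
Insert 11: shifted 2 elements -> [11, 16, 18, 23, 1, 17]
Insert 23: shifted 0 elements -> [11, 16, 18, 23, 1, 17]
Insert 1: shifted 4 elements -> [1, 11, 16, 18, 23, 17]
Insert 17: shifted 2 elements -> [1, 11, 16, 17, 18, 23]


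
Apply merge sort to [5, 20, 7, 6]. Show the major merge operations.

Divide and conquer:
  Merge [5] + [20] -> [5, 20]
  Merge [7] + [6] -> [6, 7]
  Merge [5, 20] + [6, 7] -> [5, 6, 7, 20]


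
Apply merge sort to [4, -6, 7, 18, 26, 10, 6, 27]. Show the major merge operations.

Divide and conquer:
  Merge [4] + [-6] -> [-6, 4]
  Merge [7] + [18] -> [7, 18]
  Merge [-6, 4] + [7, 18] -> [-6, 4, 7, 18]
  Merge [26] + [10] -> [10, 26]
  Merge [6] + [27] -> [6, 27]
  Merge [10, 26] + [6, 27] -> [6, 10, 26, 27]
  Merge [-6, 4, 7, 18] + [6, 10, 26, 27] -> [-6, 4, 6, 7, 10, 18, 26, 27]


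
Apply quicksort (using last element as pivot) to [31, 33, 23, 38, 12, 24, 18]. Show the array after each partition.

Partition 1: pivot=18 at index 1 -> [12, 18, 23, 38, 31, 24, 33]
Partition 2: pivot=33 at index 5 -> [12, 18, 23, 31, 24, 33, 38]
Partition 3: pivot=24 at index 3 -> [12, 18, 23, 24, 31, 33, 38]


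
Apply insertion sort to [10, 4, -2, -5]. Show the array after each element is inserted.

First element 10 is already 'sorted'
Insert 4: shifted 1 elements -> [4, 10, -2, -5]
Insert -2: shifted 2 elements -> [-2, 4, 10, -5]
Insert -5: shifted 3 elements -> [-5, -2, 4, 10]


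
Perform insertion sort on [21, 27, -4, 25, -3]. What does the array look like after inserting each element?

First element 21 is already 'sorted'
Insert 27: shifted 0 elements -> [21, 27, -4, 25, -3]
Insert -4: shifted 2 elements -> [-4, 21, 27, 25, -3]
Insert 25: shifted 1 elements -> [-4, 21, 25, 27, -3]
Insert -3: shifted 3 elements -> [-4, -3, 21, 25, 27]


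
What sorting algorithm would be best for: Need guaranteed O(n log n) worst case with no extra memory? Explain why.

Best choice: Heapsort
Reason: Heapsort is O(n log n) worst case and sorts in-place; quicksort can degrade to O(n^2)


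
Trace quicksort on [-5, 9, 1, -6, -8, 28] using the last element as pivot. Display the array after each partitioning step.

Partition 1: pivot=28 at index 5 -> [-5, 9, 1, -6, -8, 28]
Partition 2: pivot=-8 at index 0 -> [-8, 9, 1, -6, -5, 28]
Partition 3: pivot=-5 at index 2 -> [-8, -6, -5, 9, 1, 28]
Partition 4: pivot=1 at index 3 -> [-8, -6, -5, 1, 9, 28]


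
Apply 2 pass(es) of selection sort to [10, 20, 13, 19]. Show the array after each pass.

Pass 1: Select minimum 10 at index 0, swap -> [10, 20, 13, 19]
Pass 2: Select minimum 13 at index 2, swap -> [10, 13, 20, 19]


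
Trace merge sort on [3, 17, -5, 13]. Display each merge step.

Divide and conquer:
  Merge [3] + [17] -> [3, 17]
  Merge [-5] + [13] -> [-5, 13]
  Merge [3, 17] + [-5, 13] -> [-5, 3, 13, 17]


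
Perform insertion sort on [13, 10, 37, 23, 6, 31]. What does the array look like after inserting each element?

First element 13 is already 'sorted'
Insert 10: shifted 1 elements -> [10, 13, 37, 23, 6, 31]
Insert 37: shifted 0 elements -> [10, 13, 37, 23, 6, 31]
Insert 23: shifted 1 elements -> [10, 13, 23, 37, 6, 31]
Insert 6: shifted 4 elements -> [6, 10, 13, 23, 37, 31]
Insert 31: shifted 1 elements -> [6, 10, 13, 23, 31, 37]


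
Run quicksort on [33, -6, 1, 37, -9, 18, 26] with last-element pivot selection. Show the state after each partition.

Partition 1: pivot=26 at index 4 -> [-6, 1, -9, 18, 26, 37, 33]
Partition 2: pivot=18 at index 3 -> [-6, 1, -9, 18, 26, 37, 33]
Partition 3: pivot=-9 at index 0 -> [-9, 1, -6, 18, 26, 37, 33]
Partition 4: pivot=-6 at index 1 -> [-9, -6, 1, 18, 26, 37, 33]
Partition 5: pivot=33 at index 5 -> [-9, -6, 1, 18, 26, 33, 37]


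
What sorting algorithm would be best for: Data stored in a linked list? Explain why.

Best choice: Merge sort
Reason: Merge sort doesn't require random access; can be done in O(1) extra space for linked lists


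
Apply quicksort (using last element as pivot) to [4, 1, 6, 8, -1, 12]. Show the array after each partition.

Partition 1: pivot=12 at index 5 -> [4, 1, 6, 8, -1, 12]
Partition 2: pivot=-1 at index 0 -> [-1, 1, 6, 8, 4, 12]
Partition 3: pivot=4 at index 2 -> [-1, 1, 4, 8, 6, 12]
Partition 4: pivot=6 at index 3 -> [-1, 1, 4, 6, 8, 12]


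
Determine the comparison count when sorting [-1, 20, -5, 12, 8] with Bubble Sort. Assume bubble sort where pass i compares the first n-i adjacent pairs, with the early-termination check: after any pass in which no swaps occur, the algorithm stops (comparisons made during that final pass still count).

Pass 1: compare adjacent pairs (0,1)..(3,4) = 4 comparison(s), 3 swap(s) -> [-1, -5, 12, 8, 20]
Pass 2: compare adjacent pairs (0,1)..(2,3) = 3 comparison(s), 2 swap(s) -> [-5, -1, 8, 12, 20]
Pass 3: compare adjacent pairs (0,1)..(1,2) = 2 comparison(s), 0 swap(s) -> [-5, -1, 8, 12, 20]
No swaps in this pass, so bubble sort stops here.
Total comparisons: 4 + 3 + 2 = 9


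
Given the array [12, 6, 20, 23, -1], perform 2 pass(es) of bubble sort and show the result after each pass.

After pass 1: [6, 12, 20, -1, 23] (2 swaps)
After pass 2: [6, 12, -1, 20, 23] (1 swaps)
Total swaps: 3


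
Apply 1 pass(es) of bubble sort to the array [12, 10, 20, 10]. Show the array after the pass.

After pass 1: [10, 12, 10, 20] (2 swaps)
Total swaps: 2


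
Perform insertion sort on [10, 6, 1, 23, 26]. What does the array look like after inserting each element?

First element 10 is already 'sorted'
Insert 6: shifted 1 elements -> [6, 10, 1, 23, 26]
Insert 1: shifted 2 elements -> [1, 6, 10, 23, 26]
Insert 23: shifted 0 elements -> [1, 6, 10, 23, 26]
Insert 26: shifted 0 elements -> [1, 6, 10, 23, 26]


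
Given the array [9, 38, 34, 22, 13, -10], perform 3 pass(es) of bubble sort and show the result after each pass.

After pass 1: [9, 34, 22, 13, -10, 38] (4 swaps)
After pass 2: [9, 22, 13, -10, 34, 38] (3 swaps)
After pass 3: [9, 13, -10, 22, 34, 38] (2 swaps)
Total swaps: 9


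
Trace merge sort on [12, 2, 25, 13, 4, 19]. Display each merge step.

Divide and conquer:
  Merge [2] + [25] -> [2, 25]
  Merge [12] + [2, 25] -> [2, 12, 25]
  Merge [4] + [19] -> [4, 19]
  Merge [13] + [4, 19] -> [4, 13, 19]
  Merge [2, 12, 25] + [4, 13, 19] -> [2, 4, 12, 13, 19, 25]


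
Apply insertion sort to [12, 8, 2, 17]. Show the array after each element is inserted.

First element 12 is already 'sorted'
Insert 8: shifted 1 elements -> [8, 12, 2, 17]
Insert 2: shifted 2 elements -> [2, 8, 12, 17]
Insert 17: shifted 0 elements -> [2, 8, 12, 17]


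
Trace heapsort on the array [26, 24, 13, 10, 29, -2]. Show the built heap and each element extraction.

Build heap: [29, 26, 13, 10, 24, -2]
Extract 29: [26, 24, 13, 10, -2, 29]
Extract 26: [24, 10, 13, -2, 26, 29]
Extract 24: [13, 10, -2, 24, 26, 29]
Extract 13: [10, -2, 13, 24, 26, 29]
Extract 10: [-2, 10, 13, 24, 26, 29]


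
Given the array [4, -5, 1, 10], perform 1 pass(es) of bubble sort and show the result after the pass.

After pass 1: [-5, 1, 4, 10] (2 swaps)
Total swaps: 2


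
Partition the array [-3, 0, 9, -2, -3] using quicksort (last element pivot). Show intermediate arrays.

Partition 1: pivot=-3 at index 1 -> [-3, -3, 9, -2, 0]
Partition 2: pivot=0 at index 3 -> [-3, -3, -2, 0, 9]


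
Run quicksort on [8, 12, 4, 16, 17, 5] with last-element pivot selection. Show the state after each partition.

Partition 1: pivot=5 at index 1 -> [4, 5, 8, 16, 17, 12]
Partition 2: pivot=12 at index 3 -> [4, 5, 8, 12, 17, 16]
Partition 3: pivot=16 at index 4 -> [4, 5, 8, 12, 16, 17]


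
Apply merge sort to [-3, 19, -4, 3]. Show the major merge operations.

Divide and conquer:
  Merge [-3] + [19] -> [-3, 19]
  Merge [-4] + [3] -> [-4, 3]
  Merge [-3, 19] + [-4, 3] -> [-4, -3, 3, 19]


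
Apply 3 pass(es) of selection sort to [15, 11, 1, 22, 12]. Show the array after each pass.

Pass 1: Select minimum 1 at index 2, swap -> [1, 11, 15, 22, 12]
Pass 2: Select minimum 11 at index 1, swap -> [1, 11, 15, 22, 12]
Pass 3: Select minimum 12 at index 4, swap -> [1, 11, 12, 22, 15]


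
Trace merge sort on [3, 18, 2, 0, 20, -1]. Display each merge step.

Divide and conquer:
  Merge [18] + [2] -> [2, 18]
  Merge [3] + [2, 18] -> [2, 3, 18]
  Merge [20] + [-1] -> [-1, 20]
  Merge [0] + [-1, 20] -> [-1, 0, 20]
  Merge [2, 3, 18] + [-1, 0, 20] -> [-1, 0, 2, 3, 18, 20]


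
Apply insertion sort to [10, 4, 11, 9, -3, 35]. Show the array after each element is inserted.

First element 10 is already 'sorted'
Insert 4: shifted 1 elements -> [4, 10, 11, 9, -3, 35]
Insert 11: shifted 0 elements -> [4, 10, 11, 9, -3, 35]
Insert 9: shifted 2 elements -> [4, 9, 10, 11, -3, 35]
Insert -3: shifted 4 elements -> [-3, 4, 9, 10, 11, 35]
Insert 35: shifted 0 elements -> [-3, 4, 9, 10, 11, 35]


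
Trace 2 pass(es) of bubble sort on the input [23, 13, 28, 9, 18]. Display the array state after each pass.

After pass 1: [13, 23, 9, 18, 28] (3 swaps)
After pass 2: [13, 9, 18, 23, 28] (2 swaps)
Total swaps: 5


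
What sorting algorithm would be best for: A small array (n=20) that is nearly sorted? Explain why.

Best choice: Insertion sort
Reason: Insertion sort is O(n) for nearly sorted arrays and has low overhead


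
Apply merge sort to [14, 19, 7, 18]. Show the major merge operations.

Divide and conquer:
  Merge [14] + [19] -> [14, 19]
  Merge [7] + [18] -> [7, 18]
  Merge [14, 19] + [7, 18] -> [7, 14, 18, 19]


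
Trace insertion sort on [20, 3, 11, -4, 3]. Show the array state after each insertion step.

First element 20 is already 'sorted'
Insert 3: shifted 1 elements -> [3, 20, 11, -4, 3]
Insert 11: shifted 1 elements -> [3, 11, 20, -4, 3]
Insert -4: shifted 3 elements -> [-4, 3, 11, 20, 3]
Insert 3: shifted 2 elements -> [-4, 3, 3, 11, 20]


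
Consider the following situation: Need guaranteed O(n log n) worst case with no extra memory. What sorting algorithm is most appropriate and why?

Best choice: Heapsort
Reason: Heapsort is O(n log n) worst case and sorts in-place; quicksort can degrade to O(n^2)


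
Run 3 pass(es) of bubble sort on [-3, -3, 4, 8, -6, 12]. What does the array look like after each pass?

After pass 1: [-3, -3, 4, -6, 8, 12] (1 swaps)
After pass 2: [-3, -3, -6, 4, 8, 12] (1 swaps)
After pass 3: [-3, -6, -3, 4, 8, 12] (1 swaps)
Total swaps: 3


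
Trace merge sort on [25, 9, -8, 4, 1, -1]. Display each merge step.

Divide and conquer:
  Merge [9] + [-8] -> [-8, 9]
  Merge [25] + [-8, 9] -> [-8, 9, 25]
  Merge [1] + [-1] -> [-1, 1]
  Merge [4] + [-1, 1] -> [-1, 1, 4]
  Merge [-8, 9, 25] + [-1, 1, 4] -> [-8, -1, 1, 4, 9, 25]


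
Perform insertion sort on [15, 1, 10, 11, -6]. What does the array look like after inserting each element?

First element 15 is already 'sorted'
Insert 1: shifted 1 elements -> [1, 15, 10, 11, -6]
Insert 10: shifted 1 elements -> [1, 10, 15, 11, -6]
Insert 11: shifted 1 elements -> [1, 10, 11, 15, -6]
Insert -6: shifted 4 elements -> [-6, 1, 10, 11, 15]


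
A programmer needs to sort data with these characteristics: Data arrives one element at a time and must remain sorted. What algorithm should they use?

Best choice: Insertion sort
Reason: Insertion sort naturally handles online/streaming input by inserting each new element into sorted position


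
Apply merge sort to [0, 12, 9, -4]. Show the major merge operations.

Divide and conquer:
  Merge [0] + [12] -> [0, 12]
  Merge [9] + [-4] -> [-4, 9]
  Merge [0, 12] + [-4, 9] -> [-4, 0, 9, 12]


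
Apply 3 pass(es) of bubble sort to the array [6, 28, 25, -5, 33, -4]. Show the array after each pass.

After pass 1: [6, 25, -5, 28, -4, 33] (3 swaps)
After pass 2: [6, -5, 25, -4, 28, 33] (2 swaps)
After pass 3: [-5, 6, -4, 25, 28, 33] (2 swaps)
Total swaps: 7


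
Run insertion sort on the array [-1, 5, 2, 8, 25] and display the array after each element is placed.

First element -1 is already 'sorted'
Insert 5: shifted 0 elements -> [-1, 5, 2, 8, 25]
Insert 2: shifted 1 elements -> [-1, 2, 5, 8, 25]
Insert 8: shifted 0 elements -> [-1, 2, 5, 8, 25]
Insert 25: shifted 0 elements -> [-1, 2, 5, 8, 25]


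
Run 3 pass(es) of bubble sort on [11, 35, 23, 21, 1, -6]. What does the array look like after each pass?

After pass 1: [11, 23, 21, 1, -6, 35] (4 swaps)
After pass 2: [11, 21, 1, -6, 23, 35] (3 swaps)
After pass 3: [11, 1, -6, 21, 23, 35] (2 swaps)
Total swaps: 9


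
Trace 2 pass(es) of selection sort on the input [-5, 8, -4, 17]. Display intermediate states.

Pass 1: Select minimum -5 at index 0, swap -> [-5, 8, -4, 17]
Pass 2: Select minimum -4 at index 2, swap -> [-5, -4, 8, 17]


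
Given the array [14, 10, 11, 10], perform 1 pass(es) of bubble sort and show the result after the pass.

After pass 1: [10, 11, 10, 14] (3 swaps)
Total swaps: 3


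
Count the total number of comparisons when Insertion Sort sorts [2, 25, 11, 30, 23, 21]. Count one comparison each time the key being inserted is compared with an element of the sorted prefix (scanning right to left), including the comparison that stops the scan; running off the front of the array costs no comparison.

Insert 25: 2 <= 25 (stop) = 1 comparison(s) -> [2, 25, 11, 30, 23, 21]
Insert 11: 25 > 11 (shift), 2 <= 11 (stop) = 2 comparison(s) -> [2, 11, 25, 30, 23, 21]
Insert 30: 25 <= 30 (stop) = 1 comparison(s) -> [2, 11, 25, 30, 23, 21]
Insert 23: 30 > 23 (shift), 25 > 23 (shift), 11 <= 23 (stop) = 3 comparison(s) -> [2, 11, 23, 25, 30, 21]
Insert 21: 30 > 21 (shift), 25 > 21 (shift), 23 > 21 (shift), 11 <= 21 (stop) = 4 comparison(s) -> [2, 11, 21, 23, 25, 30]
Total comparisons: 1 + 2 + 1 + 3 + 4 = 11


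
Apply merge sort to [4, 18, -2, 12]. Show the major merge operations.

Divide and conquer:
  Merge [4] + [18] -> [4, 18]
  Merge [-2] + [12] -> [-2, 12]
  Merge [4, 18] + [-2, 12] -> [-2, 4, 12, 18]


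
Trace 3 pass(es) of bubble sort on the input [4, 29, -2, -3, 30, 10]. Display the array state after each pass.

After pass 1: [4, -2, -3, 29, 10, 30] (3 swaps)
After pass 2: [-2, -3, 4, 10, 29, 30] (3 swaps)
After pass 3: [-3, -2, 4, 10, 29, 30] (1 swaps)
Total swaps: 7


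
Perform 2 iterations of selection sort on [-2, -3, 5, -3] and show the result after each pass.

Pass 1: Select minimum -3 at index 1, swap -> [-3, -2, 5, -3]
Pass 2: Select minimum -3 at index 3, swap -> [-3, -3, 5, -2]


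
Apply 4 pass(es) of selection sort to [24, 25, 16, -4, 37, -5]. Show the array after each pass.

Pass 1: Select minimum -5 at index 5, swap -> [-5, 25, 16, -4, 37, 24]
Pass 2: Select minimum -4 at index 3, swap -> [-5, -4, 16, 25, 37, 24]
Pass 3: Select minimum 16 at index 2, swap -> [-5, -4, 16, 25, 37, 24]
Pass 4: Select minimum 24 at index 5, swap -> [-5, -4, 16, 24, 37, 25]


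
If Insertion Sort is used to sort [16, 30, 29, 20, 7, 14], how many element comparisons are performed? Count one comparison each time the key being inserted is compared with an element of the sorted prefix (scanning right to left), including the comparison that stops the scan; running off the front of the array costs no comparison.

Insert 30: 16 <= 30 (stop) = 1 comparison(s) -> [16, 30, 29, 20, 7, 14]
Insert 29: 30 > 29 (shift), 16 <= 29 (stop) = 2 comparison(s) -> [16, 29, 30, 20, 7, 14]
Insert 20: 30 > 20 (shift), 29 > 20 (shift), 16 <= 20 (stop) = 3 comparison(s) -> [16, 20, 29, 30, 7, 14]
Insert 7: 30 > 7 (shift), 29 > 7 (shift), 20 > 7 (shift), 16 > 7 (shift), reached front = 4 comparison(s) -> [7, 16, 20, 29, 30, 14]
Insert 14: 30 > 14 (shift), 29 > 14 (shift), 20 > 14 (shift), 16 > 14 (shift), 7 <= 14 (stop) = 5 comparison(s) -> [7, 14, 16, 20, 29, 30]
Total comparisons: 1 + 2 + 3 + 4 + 5 = 15


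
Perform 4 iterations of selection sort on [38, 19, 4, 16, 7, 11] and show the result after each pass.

Pass 1: Select minimum 4 at index 2, swap -> [4, 19, 38, 16, 7, 11]
Pass 2: Select minimum 7 at index 4, swap -> [4, 7, 38, 16, 19, 11]
Pass 3: Select minimum 11 at index 5, swap -> [4, 7, 11, 16, 19, 38]
Pass 4: Select minimum 16 at index 3, swap -> [4, 7, 11, 16, 19, 38]


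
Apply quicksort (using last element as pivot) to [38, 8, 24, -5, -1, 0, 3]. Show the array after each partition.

Partition 1: pivot=3 at index 3 -> [-5, -1, 0, 3, 8, 24, 38]
Partition 2: pivot=0 at index 2 -> [-5, -1, 0, 3, 8, 24, 38]
Partition 3: pivot=-1 at index 1 -> [-5, -1, 0, 3, 8, 24, 38]
Partition 4: pivot=38 at index 6 -> [-5, -1, 0, 3, 8, 24, 38]
Partition 5: pivot=24 at index 5 -> [-5, -1, 0, 3, 8, 24, 38]


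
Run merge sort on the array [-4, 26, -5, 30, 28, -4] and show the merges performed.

Divide and conquer:
  Merge [26] + [-5] -> [-5, 26]
  Merge [-4] + [-5, 26] -> [-5, -4, 26]
  Merge [28] + [-4] -> [-4, 28]
  Merge [30] + [-4, 28] -> [-4, 28, 30]
  Merge [-5, -4, 26] + [-4, 28, 30] -> [-5, -4, -4, 26, 28, 30]


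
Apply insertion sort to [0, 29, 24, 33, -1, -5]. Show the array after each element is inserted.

First element 0 is already 'sorted'
Insert 29: shifted 0 elements -> [0, 29, 24, 33, -1, -5]
Insert 24: shifted 1 elements -> [0, 24, 29, 33, -1, -5]
Insert 33: shifted 0 elements -> [0, 24, 29, 33, -1, -5]
Insert -1: shifted 4 elements -> [-1, 0, 24, 29, 33, -5]
Insert -5: shifted 5 elements -> [-5, -1, 0, 24, 29, 33]


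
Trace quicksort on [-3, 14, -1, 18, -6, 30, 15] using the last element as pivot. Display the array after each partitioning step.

Partition 1: pivot=15 at index 4 -> [-3, 14, -1, -6, 15, 30, 18]
Partition 2: pivot=-6 at index 0 -> [-6, 14, -1, -3, 15, 30, 18]
Partition 3: pivot=-3 at index 1 -> [-6, -3, -1, 14, 15, 30, 18]
Partition 4: pivot=14 at index 3 -> [-6, -3, -1, 14, 15, 30, 18]
Partition 5: pivot=18 at index 5 -> [-6, -3, -1, 14, 15, 18, 30]


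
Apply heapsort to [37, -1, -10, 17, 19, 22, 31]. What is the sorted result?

Build heap: [37, 19, 31, 17, -1, 22, -10]
Extract 37: [31, 19, 22, 17, -1, -10, 37]
Extract 31: [22, 19, -10, 17, -1, 31, 37]
Extract 22: [19, 17, -10, -1, 22, 31, 37]
Extract 19: [17, -1, -10, 19, 22, 31, 37]
Extract 17: [-1, -10, 17, 19, 22, 31, 37]
Extract -1: [-10, -1, 17, 19, 22, 31, 37]


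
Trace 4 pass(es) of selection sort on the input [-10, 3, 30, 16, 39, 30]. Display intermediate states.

Pass 1: Select minimum -10 at index 0, swap -> [-10, 3, 30, 16, 39, 30]
Pass 2: Select minimum 3 at index 1, swap -> [-10, 3, 30, 16, 39, 30]
Pass 3: Select minimum 16 at index 3, swap -> [-10, 3, 16, 30, 39, 30]
Pass 4: Select minimum 30 at index 3, swap -> [-10, 3, 16, 30, 39, 30]


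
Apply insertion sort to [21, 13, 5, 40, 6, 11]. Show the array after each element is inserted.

First element 21 is already 'sorted'
Insert 13: shifted 1 elements -> [13, 21, 5, 40, 6, 11]
Insert 5: shifted 2 elements -> [5, 13, 21, 40, 6, 11]
Insert 40: shifted 0 elements -> [5, 13, 21, 40, 6, 11]
Insert 6: shifted 3 elements -> [5, 6, 13, 21, 40, 11]
Insert 11: shifted 3 elements -> [5, 6, 11, 13, 21, 40]


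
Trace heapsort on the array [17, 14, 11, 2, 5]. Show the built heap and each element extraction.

Build heap: [17, 14, 11, 2, 5]
Extract 17: [14, 5, 11, 2, 17]
Extract 14: [11, 5, 2, 14, 17]
Extract 11: [5, 2, 11, 14, 17]
Extract 5: [2, 5, 11, 14, 17]


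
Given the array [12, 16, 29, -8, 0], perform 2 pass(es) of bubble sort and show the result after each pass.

After pass 1: [12, 16, -8, 0, 29] (2 swaps)
After pass 2: [12, -8, 0, 16, 29] (2 swaps)
Total swaps: 4


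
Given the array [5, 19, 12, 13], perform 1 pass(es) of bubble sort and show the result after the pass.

After pass 1: [5, 12, 13, 19] (2 swaps)
Total swaps: 2


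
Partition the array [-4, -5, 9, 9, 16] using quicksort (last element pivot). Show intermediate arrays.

Partition 1: pivot=16 at index 4 -> [-4, -5, 9, 9, 16]
Partition 2: pivot=9 at index 3 -> [-4, -5, 9, 9, 16]
Partition 3: pivot=9 at index 2 -> [-4, -5, 9, 9, 16]
Partition 4: pivot=-5 at index 0 -> [-5, -4, 9, 9, 16]


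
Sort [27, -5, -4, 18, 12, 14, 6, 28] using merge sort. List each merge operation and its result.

Divide and conquer:
  Merge [27] + [-5] -> [-5, 27]
  Merge [-4] + [18] -> [-4, 18]
  Merge [-5, 27] + [-4, 18] -> [-5, -4, 18, 27]
  Merge [12] + [14] -> [12, 14]
  Merge [6] + [28] -> [6, 28]
  Merge [12, 14] + [6, 28] -> [6, 12, 14, 28]
  Merge [-5, -4, 18, 27] + [6, 12, 14, 28] -> [-5, -4, 6, 12, 14, 18, 27, 28]


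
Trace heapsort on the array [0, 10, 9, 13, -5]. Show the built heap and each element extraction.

Build heap: [13, 10, 9, 0, -5]
Extract 13: [10, 0, 9, -5, 13]
Extract 10: [9, 0, -5, 10, 13]
Extract 9: [0, -5, 9, 10, 13]
Extract 0: [-5, 0, 9, 10, 13]


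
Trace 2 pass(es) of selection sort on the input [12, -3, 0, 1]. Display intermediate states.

Pass 1: Select minimum -3 at index 1, swap -> [-3, 12, 0, 1]
Pass 2: Select minimum 0 at index 2, swap -> [-3, 0, 12, 1]


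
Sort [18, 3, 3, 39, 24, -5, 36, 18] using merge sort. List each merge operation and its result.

Divide and conquer:
  Merge [18] + [3] -> [3, 18]
  Merge [3] + [39] -> [3, 39]
  Merge [3, 18] + [3, 39] -> [3, 3, 18, 39]
  Merge [24] + [-5] -> [-5, 24]
  Merge [36] + [18] -> [18, 36]
  Merge [-5, 24] + [18, 36] -> [-5, 18, 24, 36]
  Merge [3, 3, 18, 39] + [-5, 18, 24, 36] -> [-5, 3, 3, 18, 18, 24, 36, 39]


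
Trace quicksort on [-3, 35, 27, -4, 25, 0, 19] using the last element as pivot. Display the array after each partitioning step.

Partition 1: pivot=19 at index 3 -> [-3, -4, 0, 19, 25, 27, 35]
Partition 2: pivot=0 at index 2 -> [-3, -4, 0, 19, 25, 27, 35]
Partition 3: pivot=-4 at index 0 -> [-4, -3, 0, 19, 25, 27, 35]
Partition 4: pivot=35 at index 6 -> [-4, -3, 0, 19, 25, 27, 35]
Partition 5: pivot=27 at index 5 -> [-4, -3, 0, 19, 25, 27, 35]


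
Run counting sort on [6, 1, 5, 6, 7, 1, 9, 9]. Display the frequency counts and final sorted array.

Count array: [0, 2, 0, 0, 0, 1, 2, 1, 0, 2]
(count[i] = number of elements equal to i)
Cumulative count: [0, 2, 2, 2, 2, 3, 5, 6, 6, 8]
Sorted: [1, 1, 5, 6, 6, 7, 9, 9]


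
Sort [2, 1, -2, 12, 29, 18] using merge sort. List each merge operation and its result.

Divide and conquer:
  Merge [1] + [-2] -> [-2, 1]
  Merge [2] + [-2, 1] -> [-2, 1, 2]
  Merge [29] + [18] -> [18, 29]
  Merge [12] + [18, 29] -> [12, 18, 29]
  Merge [-2, 1, 2] + [12, 18, 29] -> [-2, 1, 2, 12, 18, 29]


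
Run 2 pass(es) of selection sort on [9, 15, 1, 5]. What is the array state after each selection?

Pass 1: Select minimum 1 at index 2, swap -> [1, 15, 9, 5]
Pass 2: Select minimum 5 at index 3, swap -> [1, 5, 9, 15]


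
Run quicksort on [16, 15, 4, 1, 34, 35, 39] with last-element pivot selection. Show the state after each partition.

Partition 1: pivot=39 at index 6 -> [16, 15, 4, 1, 34, 35, 39]
Partition 2: pivot=35 at index 5 -> [16, 15, 4, 1, 34, 35, 39]
Partition 3: pivot=34 at index 4 -> [16, 15, 4, 1, 34, 35, 39]
Partition 4: pivot=1 at index 0 -> [1, 15, 4, 16, 34, 35, 39]
Partition 5: pivot=16 at index 3 -> [1, 15, 4, 16, 34, 35, 39]
Partition 6: pivot=4 at index 1 -> [1, 4, 15, 16, 34, 35, 39]


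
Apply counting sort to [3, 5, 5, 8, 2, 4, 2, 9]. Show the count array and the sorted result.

Count array: [0, 0, 2, 1, 1, 2, 0, 0, 1, 1]
(count[i] = number of elements equal to i)
Cumulative count: [0, 0, 2, 3, 4, 6, 6, 6, 7, 8]
Sorted: [2, 2, 3, 4, 5, 5, 8, 9]


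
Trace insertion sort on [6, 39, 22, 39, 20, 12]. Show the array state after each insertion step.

First element 6 is already 'sorted'
Insert 39: shifted 0 elements -> [6, 39, 22, 39, 20, 12]
Insert 22: shifted 1 elements -> [6, 22, 39, 39, 20, 12]
Insert 39: shifted 0 elements -> [6, 22, 39, 39, 20, 12]
Insert 20: shifted 3 elements -> [6, 20, 22, 39, 39, 12]
Insert 12: shifted 4 elements -> [6, 12, 20, 22, 39, 39]


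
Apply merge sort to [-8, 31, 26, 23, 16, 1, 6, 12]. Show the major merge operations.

Divide and conquer:
  Merge [-8] + [31] -> [-8, 31]
  Merge [26] + [23] -> [23, 26]
  Merge [-8, 31] + [23, 26] -> [-8, 23, 26, 31]
  Merge [16] + [1] -> [1, 16]
  Merge [6] + [12] -> [6, 12]
  Merge [1, 16] + [6, 12] -> [1, 6, 12, 16]
  Merge [-8, 23, 26, 31] + [1, 6, 12, 16] -> [-8, 1, 6, 12, 16, 23, 26, 31]


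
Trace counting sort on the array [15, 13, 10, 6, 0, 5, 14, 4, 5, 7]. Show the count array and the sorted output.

Count array: [1, 0, 0, 0, 1, 2, 1, 1, 0, 0, 1, 0, 0, 1, 1, 1]
(count[i] = number of elements equal to i)
Cumulative count: [1, 1, 1, 1, 2, 4, 5, 6, 6, 6, 7, 7, 7, 8, 9, 10]
Sorted: [0, 4, 5, 5, 6, 7, 10, 13, 14, 15]


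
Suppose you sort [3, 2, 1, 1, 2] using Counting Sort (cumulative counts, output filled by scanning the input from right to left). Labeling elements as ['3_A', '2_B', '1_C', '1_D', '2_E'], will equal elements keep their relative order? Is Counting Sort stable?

Trace Counting Sort on the labeled array (the key is the number; the letter only tracks identity):
  Counts for values 0..3: [0, 2, 2, 1]
  Cumulative counts: [0, 2, 4, 5]
  Scan right to left: place 2_E at output index 3
  Scan right to left: place 1_D at output index 1
  Scan right to left: place 1_C at output index 0
  Scan right to left: place 2_B at output index 2
  Scan right to left: place 3_A at output index 4
  Output: [1_C, 1_D, 2_B, 2_E, 3_A]
Equal keys:
  value 1: originally 1_C, 1_D; after sorting 1_C, 1_D -> order preserved
  value 2: originally 2_B, 2_E; after sorting 2_B, 2_E -> order preserved
All equal keys kept their original relative order. Counting Sort is stable: scanning the input right to left with decreasing cumulative counts places later duplicates at later output positions.
Answer: Stable


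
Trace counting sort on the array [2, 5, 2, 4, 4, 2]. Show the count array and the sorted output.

Count array: [0, 0, 3, 0, 2, 1]
(count[i] = number of elements equal to i)
Cumulative count: [0, 0, 3, 3, 5, 6]
Sorted: [2, 2, 2, 4, 4, 5]


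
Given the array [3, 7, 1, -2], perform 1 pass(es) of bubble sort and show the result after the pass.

After pass 1: [3, 1, -2, 7] (2 swaps)
Total swaps: 2


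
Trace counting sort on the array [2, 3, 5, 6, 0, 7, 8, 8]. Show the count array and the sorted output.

Count array: [1, 0, 1, 1, 0, 1, 1, 1, 2]
(count[i] = number of elements equal to i)
Cumulative count: [1, 1, 2, 3, 3, 4, 5, 6, 8]
Sorted: [0, 2, 3, 5, 6, 7, 8, 8]


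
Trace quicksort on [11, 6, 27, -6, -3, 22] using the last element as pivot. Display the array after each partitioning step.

Partition 1: pivot=22 at index 4 -> [11, 6, -6, -3, 22, 27]
Partition 2: pivot=-3 at index 1 -> [-6, -3, 11, 6, 22, 27]
Partition 3: pivot=6 at index 2 -> [-6, -3, 6, 11, 22, 27]


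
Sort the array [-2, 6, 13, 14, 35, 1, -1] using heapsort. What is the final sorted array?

Build heap: [35, 14, 13, -2, 6, 1, -1]
Extract 35: [14, 6, 13, -2, -1, 1, 35]
Extract 14: [13, 6, 1, -2, -1, 14, 35]
Extract 13: [6, -1, 1, -2, 13, 14, 35]
Extract 6: [1, -1, -2, 6, 13, 14, 35]
Extract 1: [-1, -2, 1, 6, 13, 14, 35]
Extract -1: [-2, -1, 1, 6, 13, 14, 35]


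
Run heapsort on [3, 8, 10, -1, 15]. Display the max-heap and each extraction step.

Build heap: [15, 8, 10, -1, 3]
Extract 15: [10, 8, 3, -1, 15]
Extract 10: [8, -1, 3, 10, 15]
Extract 8: [3, -1, 8, 10, 15]
Extract 3: [-1, 3, 8, 10, 15]


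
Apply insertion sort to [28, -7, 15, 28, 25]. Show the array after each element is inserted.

First element 28 is already 'sorted'
Insert -7: shifted 1 elements -> [-7, 28, 15, 28, 25]
Insert 15: shifted 1 elements -> [-7, 15, 28, 28, 25]
Insert 28: shifted 0 elements -> [-7, 15, 28, 28, 25]
Insert 25: shifted 2 elements -> [-7, 15, 25, 28, 28]


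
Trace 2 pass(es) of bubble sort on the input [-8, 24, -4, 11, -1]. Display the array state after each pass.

After pass 1: [-8, -4, 11, -1, 24] (3 swaps)
After pass 2: [-8, -4, -1, 11, 24] (1 swaps)
Total swaps: 4


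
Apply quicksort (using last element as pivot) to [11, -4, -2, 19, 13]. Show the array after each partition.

Partition 1: pivot=13 at index 3 -> [11, -4, -2, 13, 19]
Partition 2: pivot=-2 at index 1 -> [-4, -2, 11, 13, 19]


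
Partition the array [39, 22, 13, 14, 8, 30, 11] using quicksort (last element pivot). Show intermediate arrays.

Partition 1: pivot=11 at index 1 -> [8, 11, 13, 14, 39, 30, 22]
Partition 2: pivot=22 at index 4 -> [8, 11, 13, 14, 22, 30, 39]
Partition 3: pivot=14 at index 3 -> [8, 11, 13, 14, 22, 30, 39]
Partition 4: pivot=39 at index 6 -> [8, 11, 13, 14, 22, 30, 39]


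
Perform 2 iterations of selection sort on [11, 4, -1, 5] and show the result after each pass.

Pass 1: Select minimum -1 at index 2, swap -> [-1, 4, 11, 5]
Pass 2: Select minimum 4 at index 1, swap -> [-1, 4, 11, 5]


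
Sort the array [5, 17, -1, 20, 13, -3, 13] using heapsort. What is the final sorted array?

Build heap: [20, 17, 13, 5, 13, -3, -1]
Extract 20: [17, 13, 13, 5, -1, -3, 20]
Extract 17: [13, 5, 13, -3, -1, 17, 20]
Extract 13: [13, 5, -1, -3, 13, 17, 20]
Extract 13: [5, -3, -1, 13, 13, 17, 20]
Extract 5: [-1, -3, 5, 13, 13, 17, 20]
Extract -1: [-3, -1, 5, 13, 13, 17, 20]


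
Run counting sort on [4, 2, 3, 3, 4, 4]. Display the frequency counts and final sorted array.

Count array: [0, 0, 1, 2, 3]
(count[i] = number of elements equal to i)
Cumulative count: [0, 0, 1, 3, 6]
Sorted: [2, 3, 3, 4, 4, 4]


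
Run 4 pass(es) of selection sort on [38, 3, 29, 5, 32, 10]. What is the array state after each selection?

Pass 1: Select minimum 3 at index 1, swap -> [3, 38, 29, 5, 32, 10]
Pass 2: Select minimum 5 at index 3, swap -> [3, 5, 29, 38, 32, 10]
Pass 3: Select minimum 10 at index 5, swap -> [3, 5, 10, 38, 32, 29]
Pass 4: Select minimum 29 at index 5, swap -> [3, 5, 10, 29, 32, 38]


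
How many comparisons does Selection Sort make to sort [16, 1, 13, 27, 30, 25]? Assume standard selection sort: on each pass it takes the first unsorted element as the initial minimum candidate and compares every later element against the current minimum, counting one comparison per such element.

Pass 1: scan indices 1..5 for the minimum = 5 comparison(s); min is 1, place at index 0 -> [1, 16, 13, 27, 30, 25]
Pass 2: scan indices 2..5 for the minimum = 4 comparison(s); min is 13, place at index 1 -> [1, 13, 16, 27, 30, 25]
Pass 3: scan indices 3..5 for the minimum = 3 comparison(s); min is 16, place at index 2 -> [1, 13, 16, 27, 30, 25]
Pass 4: scan indices 4..5 for the minimum = 2 comparison(s); min is 25, place at index 3 -> [1, 13, 16, 25, 30, 27]
Pass 5: scan indices 5..5 for the minimum = 1 comparison(s); min is 27, place at index 4 -> [1, 13, 16, 25, 27, 30]
Selection sort always scans the whole unsorted suffix, so the count is (n-1) + (n-2) + ... + 1 = n(n-1)/2 = 6*5/2 = 15 regardless of the input order.
Total comparisons: 5 + 4 + 3 + 2 + 1 = 15


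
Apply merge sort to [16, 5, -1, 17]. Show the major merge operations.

Divide and conquer:
  Merge [16] + [5] -> [5, 16]
  Merge [-1] + [17] -> [-1, 17]
  Merge [5, 16] + [-1, 17] -> [-1, 5, 16, 17]


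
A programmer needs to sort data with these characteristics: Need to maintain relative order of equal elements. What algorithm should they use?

Best choice: Merge sort or Insertion sort
Reason: Both are stable; quicksort and heapsort are not stable


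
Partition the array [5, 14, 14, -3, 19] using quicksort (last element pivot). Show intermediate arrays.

Partition 1: pivot=19 at index 4 -> [5, 14, 14, -3, 19]
Partition 2: pivot=-3 at index 0 -> [-3, 14, 14, 5, 19]
Partition 3: pivot=5 at index 1 -> [-3, 5, 14, 14, 19]
Partition 4: pivot=14 at index 3 -> [-3, 5, 14, 14, 19]


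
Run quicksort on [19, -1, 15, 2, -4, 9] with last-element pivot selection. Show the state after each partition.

Partition 1: pivot=9 at index 3 -> [-1, 2, -4, 9, 15, 19]
Partition 2: pivot=-4 at index 0 -> [-4, 2, -1, 9, 15, 19]
Partition 3: pivot=-1 at index 1 -> [-4, -1, 2, 9, 15, 19]
Partition 4: pivot=19 at index 5 -> [-4, -1, 2, 9, 15, 19]


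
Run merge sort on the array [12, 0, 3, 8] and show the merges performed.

Divide and conquer:
  Merge [12] + [0] -> [0, 12]
  Merge [3] + [8] -> [3, 8]
  Merge [0, 12] + [3, 8] -> [0, 3, 8, 12]


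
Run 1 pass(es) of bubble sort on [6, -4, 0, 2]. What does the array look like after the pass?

After pass 1: [-4, 0, 2, 6] (3 swaps)
Total swaps: 3


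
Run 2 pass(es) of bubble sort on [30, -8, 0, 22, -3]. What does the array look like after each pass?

After pass 1: [-8, 0, 22, -3, 30] (4 swaps)
After pass 2: [-8, 0, -3, 22, 30] (1 swaps)
Total swaps: 5


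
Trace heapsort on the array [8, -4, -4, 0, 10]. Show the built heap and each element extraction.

Build heap: [10, 8, -4, 0, -4]
Extract 10: [8, 0, -4, -4, 10]
Extract 8: [0, -4, -4, 8, 10]
Extract 0: [-4, -4, 0, 8, 10]
Extract -4: [-4, -4, 0, 8, 10]


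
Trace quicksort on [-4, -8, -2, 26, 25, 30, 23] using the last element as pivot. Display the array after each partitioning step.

Partition 1: pivot=23 at index 3 -> [-4, -8, -2, 23, 25, 30, 26]
Partition 2: pivot=-2 at index 2 -> [-4, -8, -2, 23, 25, 30, 26]
Partition 3: pivot=-8 at index 0 -> [-8, -4, -2, 23, 25, 30, 26]
Partition 4: pivot=26 at index 5 -> [-8, -4, -2, 23, 25, 26, 30]


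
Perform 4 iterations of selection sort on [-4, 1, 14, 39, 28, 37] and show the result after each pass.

Pass 1: Select minimum -4 at index 0, swap -> [-4, 1, 14, 39, 28, 37]
Pass 2: Select minimum 1 at index 1, swap -> [-4, 1, 14, 39, 28, 37]
Pass 3: Select minimum 14 at index 2, swap -> [-4, 1, 14, 39, 28, 37]
Pass 4: Select minimum 28 at index 4, swap -> [-4, 1, 14, 28, 39, 37]


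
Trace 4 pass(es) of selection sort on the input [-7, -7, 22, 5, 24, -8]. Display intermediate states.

Pass 1: Select minimum -8 at index 5, swap -> [-8, -7, 22, 5, 24, -7]
Pass 2: Select minimum -7 at index 1, swap -> [-8, -7, 22, 5, 24, -7]
Pass 3: Select minimum -7 at index 5, swap -> [-8, -7, -7, 5, 24, 22]
Pass 4: Select minimum 5 at index 3, swap -> [-8, -7, -7, 5, 24, 22]


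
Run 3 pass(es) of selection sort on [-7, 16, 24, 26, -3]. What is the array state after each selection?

Pass 1: Select minimum -7 at index 0, swap -> [-7, 16, 24, 26, -3]
Pass 2: Select minimum -3 at index 4, swap -> [-7, -3, 24, 26, 16]
Pass 3: Select minimum 16 at index 4, swap -> [-7, -3, 16, 26, 24]


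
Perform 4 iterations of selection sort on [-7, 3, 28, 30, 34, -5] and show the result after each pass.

Pass 1: Select minimum -7 at index 0, swap -> [-7, 3, 28, 30, 34, -5]
Pass 2: Select minimum -5 at index 5, swap -> [-7, -5, 28, 30, 34, 3]
Pass 3: Select minimum 3 at index 5, swap -> [-7, -5, 3, 30, 34, 28]
Pass 4: Select minimum 28 at index 5, swap -> [-7, -5, 3, 28, 34, 30]


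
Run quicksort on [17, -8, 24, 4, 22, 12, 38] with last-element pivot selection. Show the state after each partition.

Partition 1: pivot=38 at index 6 -> [17, -8, 24, 4, 22, 12, 38]
Partition 2: pivot=12 at index 2 -> [-8, 4, 12, 17, 22, 24, 38]
Partition 3: pivot=4 at index 1 -> [-8, 4, 12, 17, 22, 24, 38]
Partition 4: pivot=24 at index 5 -> [-8, 4, 12, 17, 22, 24, 38]
Partition 5: pivot=22 at index 4 -> [-8, 4, 12, 17, 22, 24, 38]


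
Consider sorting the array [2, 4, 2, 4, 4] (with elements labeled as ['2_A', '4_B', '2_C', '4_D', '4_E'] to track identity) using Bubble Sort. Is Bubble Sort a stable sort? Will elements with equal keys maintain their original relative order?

Trace Bubble Sort on the labeled array (the key is the number; the letter only tracks identity):
  After pass 1: [2_A, 2_C, 4_B, 4_D, 4_E]
  After pass 2: [2_A, 2_C, 4_B, 4_D, 4_E] (no swaps, done)
Final order: [2_A, 2_C, 4_B, 4_D, 4_E]
Equal keys:
  value 2: originally 2_A, 2_C; after sorting 2_A, 2_C -> order preserved
  value 4: originally 4_B, 4_D, 4_E; after sorting 4_B, 4_D, 4_E -> order preserved
All equal keys kept their original relative order. Bubble Sort is stable: it only swaps adjacent elements when the left one is strictly greater, so equal keys never move past each other.
Answer: Stable


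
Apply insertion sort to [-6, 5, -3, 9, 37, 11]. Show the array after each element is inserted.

First element -6 is already 'sorted'
Insert 5: shifted 0 elements -> [-6, 5, -3, 9, 37, 11]
Insert -3: shifted 1 elements -> [-6, -3, 5, 9, 37, 11]
Insert 9: shifted 0 elements -> [-6, -3, 5, 9, 37, 11]
Insert 37: shifted 0 elements -> [-6, -3, 5, 9, 37, 11]
Insert 11: shifted 1 elements -> [-6, -3, 5, 9, 11, 37]
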